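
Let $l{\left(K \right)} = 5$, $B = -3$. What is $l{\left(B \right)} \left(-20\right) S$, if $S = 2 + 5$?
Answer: $-700$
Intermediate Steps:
$S = 7$
$l{\left(B \right)} \left(-20\right) S = 5 \left(-20\right) 7 = \left(-100\right) 7 = -700$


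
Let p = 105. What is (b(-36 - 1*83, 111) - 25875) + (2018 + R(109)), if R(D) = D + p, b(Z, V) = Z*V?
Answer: -36852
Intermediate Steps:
b(Z, V) = V*Z
R(D) = 105 + D (R(D) = D + 105 = 105 + D)
(b(-36 - 1*83, 111) - 25875) + (2018 + R(109)) = (111*(-36 - 1*83) - 25875) + (2018 + (105 + 109)) = (111*(-36 - 83) - 25875) + (2018 + 214) = (111*(-119) - 25875) + 2232 = (-13209 - 25875) + 2232 = -39084 + 2232 = -36852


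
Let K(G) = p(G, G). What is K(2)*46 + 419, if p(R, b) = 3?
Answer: 557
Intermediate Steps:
K(G) = 3
K(2)*46 + 419 = 3*46 + 419 = 138 + 419 = 557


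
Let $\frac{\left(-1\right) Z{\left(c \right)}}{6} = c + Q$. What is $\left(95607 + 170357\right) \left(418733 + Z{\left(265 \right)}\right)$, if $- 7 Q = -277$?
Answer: $\frac{776173113796}{7} \approx 1.1088 \cdot 10^{11}$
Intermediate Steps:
$Q = \frac{277}{7}$ ($Q = \left(- \frac{1}{7}\right) \left(-277\right) = \frac{277}{7} \approx 39.571$)
$Z{\left(c \right)} = - \frac{1662}{7} - 6 c$ ($Z{\left(c \right)} = - 6 \left(c + \frac{277}{7}\right) = - 6 \left(\frac{277}{7} + c\right) = - \frac{1662}{7} - 6 c$)
$\left(95607 + 170357\right) \left(418733 + Z{\left(265 \right)}\right) = \left(95607 + 170357\right) \left(418733 - \frac{12792}{7}\right) = 265964 \left(418733 - \frac{12792}{7}\right) = 265964 \cdot \frac{2918339}{7} = \frac{776173113796}{7}$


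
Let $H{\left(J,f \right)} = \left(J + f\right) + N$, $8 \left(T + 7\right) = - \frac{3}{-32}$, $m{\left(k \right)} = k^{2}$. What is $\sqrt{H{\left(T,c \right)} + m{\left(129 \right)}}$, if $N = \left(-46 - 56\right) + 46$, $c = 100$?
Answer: $\frac{\sqrt{4269571}}{16} \approx 129.14$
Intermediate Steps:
$N = -56$ ($N = -102 + 46 = -56$)
$T = - \frac{1789}{256}$ ($T = -7 + \frac{\left(-3\right) \frac{1}{-32}}{8} = -7 + \frac{\left(-3\right) \left(- \frac{1}{32}\right)}{8} = -7 + \frac{1}{8} \cdot \frac{3}{32} = -7 + \frac{3}{256} = - \frac{1789}{256} \approx -6.9883$)
$H{\left(J,f \right)} = -56 + J + f$ ($H{\left(J,f \right)} = \left(J + f\right) - 56 = -56 + J + f$)
$\sqrt{H{\left(T,c \right)} + m{\left(129 \right)}} = \sqrt{\left(-56 - \frac{1789}{256} + 100\right) + 129^{2}} = \sqrt{\frac{9475}{256} + 16641} = \sqrt{\frac{4269571}{256}} = \frac{\sqrt{4269571}}{16}$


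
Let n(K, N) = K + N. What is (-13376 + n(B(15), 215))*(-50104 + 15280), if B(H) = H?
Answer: 457796304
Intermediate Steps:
(-13376 + n(B(15), 215))*(-50104 + 15280) = (-13376 + (15 + 215))*(-50104 + 15280) = (-13376 + 230)*(-34824) = -13146*(-34824) = 457796304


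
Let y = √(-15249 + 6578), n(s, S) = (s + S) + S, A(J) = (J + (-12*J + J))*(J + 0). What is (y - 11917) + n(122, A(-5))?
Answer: -12295 + I*√8671 ≈ -12295.0 + 93.118*I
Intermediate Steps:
A(J) = -10*J² (A(J) = (J - 11*J)*J = (-10*J)*J = -10*J²)
n(s, S) = s + 2*S (n(s, S) = (S + s) + S = s + 2*S)
y = I*√8671 (y = √(-8671) = I*√8671 ≈ 93.118*I)
(y - 11917) + n(122, A(-5)) = (I*√8671 - 11917) + (122 + 2*(-10*(-5)²)) = (-11917 + I*√8671) + (122 + 2*(-10*25)) = (-11917 + I*√8671) + (122 + 2*(-250)) = (-11917 + I*√8671) + (122 - 500) = (-11917 + I*√8671) - 378 = -12295 + I*√8671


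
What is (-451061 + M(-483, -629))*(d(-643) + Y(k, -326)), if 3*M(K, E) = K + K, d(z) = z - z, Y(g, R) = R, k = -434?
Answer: 147150858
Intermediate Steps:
d(z) = 0
M(K, E) = 2*K/3 (M(K, E) = (K + K)/3 = (2*K)/3 = 2*K/3)
(-451061 + M(-483, -629))*(d(-643) + Y(k, -326)) = (-451061 + (⅔)*(-483))*(0 - 326) = (-451061 - 322)*(-326) = -451383*(-326) = 147150858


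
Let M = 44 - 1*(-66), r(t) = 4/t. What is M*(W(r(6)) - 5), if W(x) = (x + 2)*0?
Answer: -550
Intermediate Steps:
W(x) = 0 (W(x) = (2 + x)*0 = 0)
M = 110 (M = 44 + 66 = 110)
M*(W(r(6)) - 5) = 110*(0 - 5) = 110*(-5) = -550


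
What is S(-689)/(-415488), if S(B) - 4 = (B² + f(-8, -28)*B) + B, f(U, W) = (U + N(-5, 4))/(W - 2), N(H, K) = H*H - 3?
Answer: -7115363/6232320 ≈ -1.1417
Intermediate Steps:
N(H, K) = -3 + H² (N(H, K) = H² - 3 = -3 + H²)
f(U, W) = (22 + U)/(-2 + W) (f(U, W) = (U + (-3 + (-5)²))/(W - 2) = (U + (-3 + 25))/(-2 + W) = (U + 22)/(-2 + W) = (22 + U)/(-2 + W))
S(B) = 4 + B² + 8*B/15 (S(B) = 4 + ((B² + ((22 - 8)/(-2 - 28))*B) + B) = 4 + ((B² + (14/(-30))*B) + B) = 4 + ((B² + (-1/30*14)*B) + B) = 4 + ((B² - 7*B/15) + B) = 4 + (B² + 8*B/15) = 4 + B² + 8*B/15)
S(-689)/(-415488) = (4 + (-689)² + (8/15)*(-689))/(-415488) = (4 + 474721 - 5512/15)*(-1/415488) = (7115363/15)*(-1/415488) = -7115363/6232320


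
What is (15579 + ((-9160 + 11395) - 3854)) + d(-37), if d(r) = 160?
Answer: 14120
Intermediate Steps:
(15579 + ((-9160 + 11395) - 3854)) + d(-37) = (15579 + ((-9160 + 11395) - 3854)) + 160 = (15579 + (2235 - 3854)) + 160 = (15579 - 1619) + 160 = 13960 + 160 = 14120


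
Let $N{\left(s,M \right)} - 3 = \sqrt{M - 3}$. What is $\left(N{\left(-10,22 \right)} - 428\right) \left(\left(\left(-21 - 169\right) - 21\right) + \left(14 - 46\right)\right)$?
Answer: $103275 - 243 \sqrt{19} \approx 1.0222 \cdot 10^{5}$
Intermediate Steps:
$N{\left(s,M \right)} = 3 + \sqrt{-3 + M}$ ($N{\left(s,M \right)} = 3 + \sqrt{M - 3} = 3 + \sqrt{-3 + M}$)
$\left(N{\left(-10,22 \right)} - 428\right) \left(\left(\left(-21 - 169\right) - 21\right) + \left(14 - 46\right)\right) = \left(\left(3 + \sqrt{-3 + 22}\right) - 428\right) \left(\left(\left(-21 - 169\right) - 21\right) + \left(14 - 46\right)\right) = \left(\left(3 + \sqrt{19}\right) - 428\right) \left(\left(-190 - 21\right) - 32\right) = \left(-425 + \sqrt{19}\right) \left(-211 - 32\right) = \left(-425 + \sqrt{19}\right) \left(-243\right) = 103275 - 243 \sqrt{19}$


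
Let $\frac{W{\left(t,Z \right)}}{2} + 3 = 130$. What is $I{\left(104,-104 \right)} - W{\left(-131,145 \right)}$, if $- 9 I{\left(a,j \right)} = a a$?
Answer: $- \frac{13102}{9} \approx -1455.8$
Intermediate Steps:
$W{\left(t,Z \right)} = 254$ ($W{\left(t,Z \right)} = -6 + 2 \cdot 130 = -6 + 260 = 254$)
$I{\left(a,j \right)} = - \frac{a^{2}}{9}$ ($I{\left(a,j \right)} = - \frac{a a}{9} = - \frac{a^{2}}{9}$)
$I{\left(104,-104 \right)} - W{\left(-131,145 \right)} = - \frac{104^{2}}{9} - 254 = \left(- \frac{1}{9}\right) 10816 - 254 = - \frac{10816}{9} - 254 = - \frac{13102}{9}$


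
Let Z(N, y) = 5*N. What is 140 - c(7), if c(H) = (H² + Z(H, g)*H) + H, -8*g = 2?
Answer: -161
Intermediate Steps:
g = -¼ (g = -⅛*2 = -¼ ≈ -0.25000)
c(H) = H + 6*H² (c(H) = (H² + (5*H)*H) + H = (H² + 5*H²) + H = 6*H² + H = H + 6*H²)
140 - c(7) = 140 - 7*(1 + 6*7) = 140 - 7*(1 + 42) = 140 - 7*43 = 140 - 1*301 = 140 - 301 = -161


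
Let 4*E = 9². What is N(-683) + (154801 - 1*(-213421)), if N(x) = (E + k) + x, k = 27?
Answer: 1470345/4 ≈ 3.6759e+5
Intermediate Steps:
E = 81/4 (E = (¼)*9² = (¼)*81 = 81/4 ≈ 20.250)
N(x) = 189/4 + x (N(x) = (81/4 + 27) + x = 189/4 + x)
N(-683) + (154801 - 1*(-213421)) = (189/4 - 683) + (154801 - 1*(-213421)) = -2543/4 + (154801 + 213421) = -2543/4 + 368222 = 1470345/4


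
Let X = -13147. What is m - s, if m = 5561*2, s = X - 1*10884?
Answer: 35153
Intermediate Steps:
s = -24031 (s = -13147 - 1*10884 = -13147 - 10884 = -24031)
m = 11122
m - s = 11122 - 1*(-24031) = 11122 + 24031 = 35153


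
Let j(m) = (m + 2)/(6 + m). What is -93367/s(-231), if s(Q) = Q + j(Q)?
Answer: 21007575/51746 ≈ 405.97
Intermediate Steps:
j(m) = (2 + m)/(6 + m)
s(Q) = Q + (2 + Q)/(6 + Q)
-93367/s(-231) = -93367*(6 - 231)/(2 - 231 - 231*(6 - 231)) = -93367*(-225/(2 - 231 - 231*(-225))) = -93367*(-225/(2 - 231 + 51975)) = -93367/((-1/225*51746)) = -93367/(-51746/225) = -93367*(-225/51746) = 21007575/51746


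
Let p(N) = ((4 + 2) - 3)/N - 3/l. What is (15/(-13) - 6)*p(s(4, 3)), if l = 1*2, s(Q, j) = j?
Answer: 93/26 ≈ 3.5769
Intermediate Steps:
l = 2
p(N) = -3/2 + 3/N (p(N) = ((4 + 2) - 3)/N - 3/2 = (6 - 3)/N - 3*½ = 3/N - 3/2 = -3/2 + 3/N)
(15/(-13) - 6)*p(s(4, 3)) = (15/(-13) - 6)*(-3/2 + 3/3) = (15*(-1/13) - 6)*(-3/2 + 3*(⅓)) = (-15/13 - 6)*(-3/2 + 1) = -93/13*(-½) = 93/26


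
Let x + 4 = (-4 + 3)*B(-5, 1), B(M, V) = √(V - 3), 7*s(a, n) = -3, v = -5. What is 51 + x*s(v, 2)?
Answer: 369/7 + 3*I*√2/7 ≈ 52.714 + 0.60609*I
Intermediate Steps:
s(a, n) = -3/7 (s(a, n) = (⅐)*(-3) = -3/7)
B(M, V) = √(-3 + V)
x = -4 - I*√2 (x = -4 + (-4 + 3)*√(-3 + 1) = -4 - √(-2) = -4 - I*√2 ≈ -4.0 - 1.4142*I)
51 + x*s(v, 2) = 51 + (-4 - I*√2)*(-3/7) = 51 + (12/7 + 3*I*√2/7) = 369/7 + 3*I*√2/7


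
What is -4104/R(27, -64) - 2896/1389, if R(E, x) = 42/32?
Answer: -30422704/9723 ≈ -3128.9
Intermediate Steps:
R(E, x) = 21/16 (R(E, x) = 42*(1/32) = 21/16)
-4104/R(27, -64) - 2896/1389 = -4104/21/16 - 2896/1389 = -4104*16/21 - 2896*1/1389 = -21888/7 - 2896/1389 = -30422704/9723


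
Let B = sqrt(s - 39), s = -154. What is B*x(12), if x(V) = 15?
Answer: 15*I*sqrt(193) ≈ 208.39*I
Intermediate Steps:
B = I*sqrt(193) (B = sqrt(-154 - 39) = sqrt(-193) = I*sqrt(193) ≈ 13.892*I)
B*x(12) = (I*sqrt(193))*15 = 15*I*sqrt(193)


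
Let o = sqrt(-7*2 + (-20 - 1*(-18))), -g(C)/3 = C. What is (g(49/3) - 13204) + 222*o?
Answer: -13253 + 888*I ≈ -13253.0 + 888.0*I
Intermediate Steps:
g(C) = -3*C
o = 4*I (o = sqrt(-14 + (-20 + 18)) = sqrt(-14 - 2) = sqrt(-16) = 4*I ≈ 4.0*I)
(g(49/3) - 13204) + 222*o = (-147/3 - 13204) + 222*(4*I) = (-147/3 - 13204) + 888*I = (-3*49/3 - 13204) + 888*I = (-49 - 13204) + 888*I = -13253 + 888*I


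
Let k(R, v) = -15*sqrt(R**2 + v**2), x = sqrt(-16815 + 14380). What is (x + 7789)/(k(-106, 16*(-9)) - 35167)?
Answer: -(7789 + I*sqrt(2435))/(35167 + 30*sqrt(7993)) ≈ -0.20579 - 0.0013037*I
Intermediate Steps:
x = I*sqrt(2435) (x = sqrt(-2435) = I*sqrt(2435) ≈ 49.346*I)
(x + 7789)/(k(-106, 16*(-9)) - 35167) = (I*sqrt(2435) + 7789)/(-15*sqrt((-106)**2 + (16*(-9))**2) - 35167) = (7789 + I*sqrt(2435))/(-15*sqrt(11236 + (-144)**2) - 35167) = (7789 + I*sqrt(2435))/(-15*sqrt(11236 + 20736) - 35167) = (7789 + I*sqrt(2435))/(-30*sqrt(7993) - 35167) = (7789 + I*sqrt(2435))/(-35167 - 30*sqrt(7993))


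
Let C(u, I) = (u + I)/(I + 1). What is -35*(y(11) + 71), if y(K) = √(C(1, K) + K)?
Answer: -2485 - 70*√3 ≈ -2606.2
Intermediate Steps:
C(u, I) = (I + u)/(1 + I)
y(K) = √(1 + K) (y(K) = √((K + 1)/(1 + K) + K) = √((1 + K)/(1 + K) + K) = √(1 + K))
-35*(y(11) + 71) = -35*(√(1 + 11) + 71) = -35*(√12 + 71) = -35*(2*√3 + 71) = -35*(71 + 2*√3) = -2485 - 70*√3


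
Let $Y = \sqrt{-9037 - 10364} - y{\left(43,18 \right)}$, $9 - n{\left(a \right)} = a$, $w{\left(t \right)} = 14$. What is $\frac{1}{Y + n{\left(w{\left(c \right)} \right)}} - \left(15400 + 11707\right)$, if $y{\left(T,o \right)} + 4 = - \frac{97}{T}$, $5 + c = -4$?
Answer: $\frac{- 1165601 \sqrt{19401} + 1463735 i}{- 54 i + 43 \sqrt{19401}} \approx -27107.0 - 0.0071788 i$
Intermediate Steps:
$c = -9$ ($c = -5 - 4 = -9$)
$n{\left(a \right)} = 9 - a$
$y{\left(T,o \right)} = -4 - \frac{97}{T}$
$Y = \frac{269}{43} + i \sqrt{19401}$ ($Y = \sqrt{-9037 - 10364} - \left(-4 - \frac{97}{43}\right) = \sqrt{-19401} - \left(-4 - \frac{97}{43}\right) = i \sqrt{19401} - \left(-4 - \frac{97}{43}\right) = i \sqrt{19401} - - \frac{269}{43} = i \sqrt{19401} + \frac{269}{43} = \frac{269}{43} + i \sqrt{19401} \approx 6.2558 + 139.29 i$)
$\frac{1}{Y + n{\left(w{\left(c \right)} \right)}} - \left(15400 + 11707\right) = \frac{1}{\left(\frac{269}{43} + i \sqrt{19401}\right) + \left(9 - 14\right)} - \left(15400 + 11707\right) = \frac{1}{\left(\frac{269}{43} + i \sqrt{19401}\right) + \left(9 - 14\right)} - 27107 = \frac{1}{\left(\frac{269}{43} + i \sqrt{19401}\right) - 5} - 27107 = \frac{1}{\frac{54}{43} + i \sqrt{19401}} - 27107 = -27107 + \frac{1}{\frac{54}{43} + i \sqrt{19401}}$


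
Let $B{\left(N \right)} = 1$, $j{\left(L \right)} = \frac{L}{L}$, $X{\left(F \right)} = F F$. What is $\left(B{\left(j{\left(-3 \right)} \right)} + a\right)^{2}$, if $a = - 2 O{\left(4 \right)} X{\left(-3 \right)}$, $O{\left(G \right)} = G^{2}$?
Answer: $82369$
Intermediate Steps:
$X{\left(F \right)} = F^{2}$
$j{\left(L \right)} = 1$
$a = -288$ ($a = - 2 \cdot 4^{2} \left(-3\right)^{2} = \left(-2\right) 16 \cdot 9 = \left(-32\right) 9 = -288$)
$\left(B{\left(j{\left(-3 \right)} \right)} + a\right)^{2} = \left(1 - 288\right)^{2} = \left(-287\right)^{2} = 82369$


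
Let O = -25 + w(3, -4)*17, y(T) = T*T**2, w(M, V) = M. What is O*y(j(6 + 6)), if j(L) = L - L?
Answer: 0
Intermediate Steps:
j(L) = 0
y(T) = T**3
O = 26 (O = -25 + 3*17 = -25 + 51 = 26)
O*y(j(6 + 6)) = 26*0**3 = 26*0 = 0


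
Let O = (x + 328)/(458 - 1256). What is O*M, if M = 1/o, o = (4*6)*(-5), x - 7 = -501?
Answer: -83/47880 ≈ -0.0017335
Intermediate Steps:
x = -494 (x = 7 - 501 = -494)
o = -120 (o = 24*(-5) = -120)
O = 83/399 (O = (-494 + 328)/(458 - 1256) = -166/(-798) = -166*(-1/798) = 83/399 ≈ 0.20802)
M = -1/120 (M = 1/(-120) = -1/120 ≈ -0.0083333)
O*M = (83/399)*(-1/120) = -83/47880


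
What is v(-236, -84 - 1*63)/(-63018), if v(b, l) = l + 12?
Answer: 5/2334 ≈ 0.0021422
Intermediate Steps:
v(b, l) = 12 + l
v(-236, -84 - 1*63)/(-63018) = (12 + (-84 - 1*63))/(-63018) = (12 + (-84 - 63))*(-1/63018) = (12 - 147)*(-1/63018) = -135*(-1/63018) = 5/2334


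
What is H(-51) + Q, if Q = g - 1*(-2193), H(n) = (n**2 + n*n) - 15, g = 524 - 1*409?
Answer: 7495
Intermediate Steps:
g = 115 (g = 524 - 409 = 115)
H(n) = -15 + 2*n**2 (H(n) = (n**2 + n**2) - 15 = 2*n**2 - 15 = -15 + 2*n**2)
Q = 2308 (Q = 115 - 1*(-2193) = 115 + 2193 = 2308)
H(-51) + Q = (-15 + 2*(-51)**2) + 2308 = (-15 + 2*2601) + 2308 = (-15 + 5202) + 2308 = 5187 + 2308 = 7495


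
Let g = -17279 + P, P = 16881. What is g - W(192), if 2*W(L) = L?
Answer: -494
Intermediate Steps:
W(L) = L/2
g = -398 (g = -17279 + 16881 = -398)
g - W(192) = -398 - 192/2 = -398 - 1*96 = -398 - 96 = -494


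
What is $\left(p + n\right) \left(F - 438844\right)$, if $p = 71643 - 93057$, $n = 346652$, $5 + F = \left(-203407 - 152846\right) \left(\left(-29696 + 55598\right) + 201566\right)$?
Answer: $-26356180492133214$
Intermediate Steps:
$F = -81036157409$ ($F = -5 + \left(-203407 - 152846\right) \left(\left(-29696 + 55598\right) + 201566\right) = -5 - 356253 \left(25902 + 201566\right) = -5 - 81036157404 = -81036157409$)
$p = -21414$ ($p = 71643 - 93057 = -21414$)
$\left(p + n\right) \left(F - 438844\right) = \left(-21414 + 346652\right) \left(-81036157409 - 438844\right) = 325238 \left(-81036596253\right) = -26356180492133214$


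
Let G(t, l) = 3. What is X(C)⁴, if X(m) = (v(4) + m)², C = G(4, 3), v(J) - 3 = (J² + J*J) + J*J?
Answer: 72301961339136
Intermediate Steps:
v(J) = 3 + 3*J² (v(J) = 3 + ((J² + J*J) + J*J) = 3 + ((J² + J²) + J²) = 3 + (2*J² + J²) = 3 + 3*J²)
C = 3
X(m) = (51 + m)² (X(m) = ((3 + 3*4²) + m)² = ((3 + 3*16) + m)² = ((3 + 48) + m)² = (51 + m)²)
X(C)⁴ = ((51 + 3)²)⁴ = (54²)⁴ = 2916⁴ = 72301961339136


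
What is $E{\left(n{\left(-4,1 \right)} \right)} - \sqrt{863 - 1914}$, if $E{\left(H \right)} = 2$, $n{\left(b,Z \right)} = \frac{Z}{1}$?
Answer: $2 - i \sqrt{1051} \approx 2.0 - 32.419 i$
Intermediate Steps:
$n{\left(b,Z \right)} = Z$ ($n{\left(b,Z \right)} = Z 1 = Z$)
$E{\left(n{\left(-4,1 \right)} \right)} - \sqrt{863 - 1914} = 2 - \sqrt{863 - 1914} = 2 - \sqrt{-1051} = 2 - i \sqrt{1051}$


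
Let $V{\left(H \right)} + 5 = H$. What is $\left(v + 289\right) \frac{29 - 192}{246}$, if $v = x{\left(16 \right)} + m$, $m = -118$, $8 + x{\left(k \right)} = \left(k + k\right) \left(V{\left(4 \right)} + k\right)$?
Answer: $- \frac{104809}{246} \approx -426.05$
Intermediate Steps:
$V{\left(H \right)} = -5 + H$
$x{\left(k \right)} = -8 + 2 k \left(-1 + k\right)$ ($x{\left(k \right)} = -8 + \left(k + k\right) \left(\left(-5 + 4\right) + k\right) = -8 + 2 k \left(-1 + k\right)$)
$v = 354$ ($v = \left(-8 - 32 + 2 \cdot 16^{2}\right) - 118 = \left(-8 - 32 + 2 \cdot 256\right) - 118 = \left(-8 - 32 + 512\right) - 118 = 472 - 118 = 354$)
$\left(v + 289\right) \frac{29 - 192}{246} = \left(354 + 289\right) \frac{29 - 192}{246} = 643 \left(29 - 192\right) \frac{1}{246} = 643 \left(\left(-163\right) \frac{1}{246}\right) = 643 \left(- \frac{163}{246}\right) = - \frac{104809}{246}$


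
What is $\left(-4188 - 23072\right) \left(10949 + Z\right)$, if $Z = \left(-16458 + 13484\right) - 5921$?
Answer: $-55992040$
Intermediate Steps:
$Z = -8895$ ($Z = -2974 - 5921 = -8895$)
$\left(-4188 - 23072\right) \left(10949 + Z\right) = \left(-4188 - 23072\right) \left(10949 - 8895\right) = \left(-27260\right) 2054 = -55992040$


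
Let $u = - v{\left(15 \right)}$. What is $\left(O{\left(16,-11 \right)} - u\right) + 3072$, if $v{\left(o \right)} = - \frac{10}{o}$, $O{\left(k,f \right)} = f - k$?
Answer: $\frac{9133}{3} \approx 3044.3$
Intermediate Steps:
$u = \frac{2}{3}$ ($u = - \frac{-10}{15} = \left(-1\right) \left(- \frac{2}{3}\right) = \frac{2}{3} \approx 0.66667$)
$\left(O{\left(16,-11 \right)} - u\right) + 3072 = \left(\left(-11 - 16\right) - \frac{2}{3}\right) + 3072 = \left(-27 - \frac{2}{3}\right) + 3072 = - \frac{83}{3} + 3072 = \frac{9133}{3}$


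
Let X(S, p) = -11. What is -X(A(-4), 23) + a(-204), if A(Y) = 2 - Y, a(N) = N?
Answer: -193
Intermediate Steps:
-X(A(-4), 23) + a(-204) = -1*(-11) - 204 = 11 - 204 = -193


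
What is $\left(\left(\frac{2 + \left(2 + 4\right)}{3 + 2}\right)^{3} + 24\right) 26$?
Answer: $\frac{91312}{125} \approx 730.5$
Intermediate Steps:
$\left(\left(\frac{2 + \left(2 + 4\right)}{3 + 2}\right)^{3} + 24\right) 26 = \left(\left(\frac{2 + 6}{5}\right)^{3} + 24\right) 26 = \left(\left(8 \cdot \frac{1}{5}\right)^{3} + 24\right) 26 = \left(\left(\frac{8}{5}\right)^{3} + 24\right) 26 = \left(\frac{512}{125} + 24\right) 26 = \frac{3512}{125} \cdot 26 = \frac{91312}{125}$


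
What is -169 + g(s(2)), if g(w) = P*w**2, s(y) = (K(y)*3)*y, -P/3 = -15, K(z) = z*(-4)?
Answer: 103511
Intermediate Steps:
K(z) = -4*z
P = 45 (P = -3*(-15) = 45)
s(y) = -12*y**2 (s(y) = (-4*y*3)*y = (-12*y)*y = -12*y**2)
g(w) = 45*w**2
-169 + g(s(2)) = -169 + 45*(-12*2**2)**2 = -169 + 45*(-12*4)**2 = -169 + 45*(-48)**2 = -169 + 45*2304 = -169 + 103680 = 103511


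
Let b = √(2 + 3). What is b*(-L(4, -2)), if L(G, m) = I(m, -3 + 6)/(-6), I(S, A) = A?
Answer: √5/2 ≈ 1.1180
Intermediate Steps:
L(G, m) = -½ (L(G, m) = (-3 + 6)/(-6) = 3*(-⅙) = -½)
b = √5 ≈ 2.2361
b*(-L(4, -2)) = √5*(-1*(-½)) = √5*(½) = √5/2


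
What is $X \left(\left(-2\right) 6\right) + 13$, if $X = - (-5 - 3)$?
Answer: $-83$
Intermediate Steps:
$X = 8$ ($X = \left(-1\right) \left(-8\right) = 8$)
$X \left(\left(-2\right) 6\right) + 13 = 8 \left(\left(-2\right) 6\right) + 13 = 8 \left(-12\right) + 13 = -96 + 13 = -83$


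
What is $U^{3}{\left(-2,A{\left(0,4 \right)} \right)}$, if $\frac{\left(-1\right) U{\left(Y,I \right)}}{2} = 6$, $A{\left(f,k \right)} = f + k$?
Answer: $-1728$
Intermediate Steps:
$U{\left(Y,I \right)} = -12$ ($U{\left(Y,I \right)} = \left(-2\right) 6 = -12$)
$U^{3}{\left(-2,A{\left(0,4 \right)} \right)} = \left(-12\right)^{3} = -1728$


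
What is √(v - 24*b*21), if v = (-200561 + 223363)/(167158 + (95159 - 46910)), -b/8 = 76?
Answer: √14218503536184782/215407 ≈ 553.56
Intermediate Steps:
b = -608 (b = -8*76 = -608)
v = 22802/215407 (v = 22802/(167158 + 48249) = 22802/215407 ≈ 0.10586)
√(v - 24*b*21) = √(22802/215407 - 24*(-608)*21) = √(22802/215407 + 14592*21) = √(22802/215407 + 306432) = √(66007620626/215407) = √14218503536184782/215407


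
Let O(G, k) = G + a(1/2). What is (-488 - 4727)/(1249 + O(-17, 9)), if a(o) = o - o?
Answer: -745/176 ≈ -4.2330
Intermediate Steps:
a(o) = 0
O(G, k) = G (O(G, k) = G + 0 = G)
(-488 - 4727)/(1249 + O(-17, 9)) = (-488 - 4727)/(1249 - 17) = -5215/1232 = -5215*1/1232 = -745/176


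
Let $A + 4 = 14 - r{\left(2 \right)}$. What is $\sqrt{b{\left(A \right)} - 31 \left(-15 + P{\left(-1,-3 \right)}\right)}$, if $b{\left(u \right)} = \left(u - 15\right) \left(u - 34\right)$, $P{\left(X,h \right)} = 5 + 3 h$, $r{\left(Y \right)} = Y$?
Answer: $\sqrt{771} \approx 27.767$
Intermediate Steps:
$A = 8$ ($A = -4 + \left(14 - 2\right) = -4 + 12 = 8$)
$b{\left(u \right)} = \left(-34 + u\right) \left(-15 + u\right)$ ($b{\left(u \right)} = \left(-15 + u\right) \left(-34 + u\right) = \left(-34 + u\right) \left(-15 + u\right)$)
$\sqrt{b{\left(A \right)} - 31 \left(-15 + P{\left(-1,-3 \right)}\right)} = \sqrt{\left(510 + 8^{2} - 392\right) - 31 \left(-15 + \left(5 + 3 \left(-3\right)\right)\right)} = \sqrt{\left(510 + 64 - 392\right) - 31 \left(-15 + \left(5 - 9\right)\right)} = \sqrt{182 - 31 \left(-15 - 4\right)} = \sqrt{182 - -589} = \sqrt{182 + 589} = \sqrt{771}$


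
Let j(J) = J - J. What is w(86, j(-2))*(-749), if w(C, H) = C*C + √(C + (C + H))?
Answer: -5539604 - 1498*√43 ≈ -5.5494e+6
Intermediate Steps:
j(J) = 0
w(C, H) = C² + √(H + 2*C)
w(86, j(-2))*(-749) = (86² + √(0 + 2*86))*(-749) = (7396 + √(0 + 172))*(-749) = (7396 + √172)*(-749) = (7396 + 2*√43)*(-749) = -5539604 - 1498*√43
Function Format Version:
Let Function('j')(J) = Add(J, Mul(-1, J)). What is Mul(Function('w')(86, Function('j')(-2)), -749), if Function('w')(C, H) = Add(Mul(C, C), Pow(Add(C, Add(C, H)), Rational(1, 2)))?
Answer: Add(-5539604, Mul(-1498, Pow(43, Rational(1, 2)))) ≈ -5.5494e+6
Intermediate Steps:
Function('j')(J) = 0
Function('w')(C, H) = Add(Pow(C, 2), Pow(Add(H, Mul(2, C)), Rational(1, 2)))
Mul(Function('w')(86, Function('j')(-2)), -749) = Mul(Add(Pow(86, 2), Pow(Add(0, Mul(2, 86)), Rational(1, 2))), -749) = Mul(Add(7396, Pow(Add(0, 172), Rational(1, 2))), -749) = Mul(Add(7396, Pow(172, Rational(1, 2))), -749) = Mul(Add(7396, Mul(2, Pow(43, Rational(1, 2)))), -749) = Add(-5539604, Mul(-1498, Pow(43, Rational(1, 2))))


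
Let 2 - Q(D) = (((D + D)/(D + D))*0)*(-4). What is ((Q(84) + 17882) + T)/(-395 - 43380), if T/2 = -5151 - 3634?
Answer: -314/43775 ≈ -0.0071730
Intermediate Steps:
T = -17570 (T = 2*(-5151 - 3634) = 2*(-8785) = -17570)
Q(D) = 2 (Q(D) = 2 - ((D + D)/(D + D))*0*(-4) = 2 - ((2*D)/((2*D)))*0*(-4) = 2 - ((2*D)*(1/(2*D)))*0*(-4) = 2 - 1*0*(-4) = 2 - 0*(-4) = 2 - 1*0 = 2 + 0 = 2)
((Q(84) + 17882) + T)/(-395 - 43380) = ((2 + 17882) - 17570)/(-395 - 43380) = (17884 - 17570)/(-43775) = 314*(-1/43775) = -314/43775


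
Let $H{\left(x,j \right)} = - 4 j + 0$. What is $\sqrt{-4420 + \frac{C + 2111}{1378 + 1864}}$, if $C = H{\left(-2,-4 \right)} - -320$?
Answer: $\frac{i \sqrt{46448759706}}{3242} \approx 66.477 i$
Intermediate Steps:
$H{\left(x,j \right)} = - 4 j$
$C = 336$ ($C = \left(-4\right) \left(-4\right) - -320 = 16 + 320 = 336$)
$\sqrt{-4420 + \frac{C + 2111}{1378 + 1864}} = \sqrt{-4420 + \frac{336 + 2111}{1378 + 1864}} = \sqrt{-4420 + \frac{2447}{3242}} = \sqrt{- \frac{14327193}{3242}} = \frac{i \sqrt{46448759706}}{3242}$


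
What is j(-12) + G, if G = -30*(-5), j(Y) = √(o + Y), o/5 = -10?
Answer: 150 + I*√62 ≈ 150.0 + 7.874*I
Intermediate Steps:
o = -50 (o = 5*(-10) = -50)
j(Y) = √(-50 + Y)
G = 150
j(-12) + G = √(-50 - 12) + 150 = √(-62) + 150 = I*√62 + 150 = 150 + I*√62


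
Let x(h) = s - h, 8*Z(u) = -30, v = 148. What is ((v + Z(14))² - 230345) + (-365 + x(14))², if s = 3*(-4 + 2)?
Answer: -980991/16 ≈ -61312.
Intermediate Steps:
Z(u) = -15/4 (Z(u) = (⅛)*(-30) = -15/4)
s = -6 (s = 3*(-2) = -6)
x(h) = -6 - h
((v + Z(14))² - 230345) + (-365 + x(14))² = ((148 - 15/4)² - 230345) + (-365 + (-6 - 1*14))² = ((577/4)² - 230345) + (-365 + (-6 - 14))² = (332929/16 - 230345) + (-365 - 20)² = -3352591/16 + (-385)² = -3352591/16 + 148225 = -980991/16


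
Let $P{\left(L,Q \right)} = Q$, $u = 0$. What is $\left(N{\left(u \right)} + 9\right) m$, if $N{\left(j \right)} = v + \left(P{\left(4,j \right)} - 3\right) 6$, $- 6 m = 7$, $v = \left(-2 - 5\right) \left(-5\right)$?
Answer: $- \frac{91}{3} \approx -30.333$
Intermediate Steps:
$v = 35$ ($v = \left(-7\right) \left(-5\right) = 35$)
$m = - \frac{7}{6}$ ($m = \left(- \frac{1}{6}\right) 7 = - \frac{7}{6} \approx -1.1667$)
$N{\left(j \right)} = 17 + 6 j$ ($N{\left(j \right)} = 35 + \left(j - 3\right) 6 = 35 + \left(-3 + j\right) 6 = 35 + \left(-18 + 6 j\right) = 17 + 6 j$)
$\left(N{\left(u \right)} + 9\right) m = \left(\left(17 + 6 \cdot 0\right) + 9\right) \left(- \frac{7}{6}\right) = \left(\left(17 + 0\right) + 9\right) \left(- \frac{7}{6}\right) = \left(17 + 9\right) \left(- \frac{7}{6}\right) = 26 \left(- \frac{7}{6}\right) = - \frac{91}{3}$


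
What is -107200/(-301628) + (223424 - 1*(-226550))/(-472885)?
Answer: -3036838774/5094119885 ≈ -0.59615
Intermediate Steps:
-107200/(-301628) + (223424 - 1*(-226550))/(-472885) = -107200*(-1/301628) + (223424 + 226550)*(-1/472885) = 26800/75407 + 449974*(-1/472885) = 26800/75407 - 64282/67555 = -3036838774/5094119885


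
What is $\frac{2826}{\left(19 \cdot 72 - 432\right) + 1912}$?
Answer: $\frac{1413}{1424} \approx 0.99228$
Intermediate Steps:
$\frac{2826}{\left(19 \cdot 72 - 432\right) + 1912} = \frac{2826}{\left(1368 - 432\right) + 1912} = \frac{2826}{936 + 1912} = \frac{2826}{2848} = 2826 \cdot \frac{1}{2848} = \frac{1413}{1424}$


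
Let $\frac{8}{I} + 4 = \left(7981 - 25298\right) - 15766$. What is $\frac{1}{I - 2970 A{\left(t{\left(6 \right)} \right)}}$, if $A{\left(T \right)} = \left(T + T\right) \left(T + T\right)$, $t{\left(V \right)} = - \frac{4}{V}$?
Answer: $- \frac{33087}{174699368} \approx -0.00018939$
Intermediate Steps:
$I = - \frac{8}{33087}$ ($I = \frac{8}{-4 + \left(\left(7981 - 25298\right) - 15766\right)} = \frac{8}{-4 - 33083} = \frac{8}{-33087} = 8 \left(- \frac{1}{33087}\right) = - \frac{8}{33087} \approx -0.00024179$)
$A{\left(T \right)} = 4 T^{2}$ ($A{\left(T \right)} = 2 T 2 T = 4 T^{2}$)
$\frac{1}{I - 2970 A{\left(t{\left(6 \right)} \right)}} = \frac{1}{- \frac{8}{33087} - 2970 \cdot 4 \left(- \frac{4}{6}\right)^{2}} = \frac{1}{- \frac{8}{33087} - 2970 \cdot 4 \left(\left(-4\right) \frac{1}{6}\right)^{2}} = \frac{1}{- \frac{8}{33087} - 2970 \cdot 4 \left(- \frac{2}{3}\right)^{2}} = \frac{1}{- \frac{8}{33087} - 2970 \cdot 4 \cdot \frac{4}{9}} = \frac{1}{- \frac{8}{33087} - 5280} = \frac{1}{- \frac{174699368}{33087}} = - \frac{33087}{174699368}$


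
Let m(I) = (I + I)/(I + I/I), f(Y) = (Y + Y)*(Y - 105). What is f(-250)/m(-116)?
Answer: 5103125/58 ≈ 87985.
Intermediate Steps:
f(Y) = 2*Y*(-105 + Y) (f(Y) = (2*Y)*(-105 + Y) = 2*Y*(-105 + Y))
m(I) = 2*I/(1 + I) (m(I) = (2*I)/(I + 1) = (2*I)/(1 + I) = 2*I/(1 + I))
f(-250)/m(-116) = (2*(-250)*(-105 - 250))/((2*(-116)/(1 - 116))) = (2*(-250)*(-355))/((2*(-116)/(-115))) = 177500/((2*(-116)*(-1/115))) = 177500/(232/115) = 177500*(115/232) = 5103125/58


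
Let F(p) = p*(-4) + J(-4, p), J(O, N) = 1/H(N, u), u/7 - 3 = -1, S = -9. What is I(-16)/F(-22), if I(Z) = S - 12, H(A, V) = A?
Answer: -154/645 ≈ -0.23876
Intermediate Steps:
u = 14 (u = 21 + 7*(-1) = 21 - 7 = 14)
I(Z) = -21 (I(Z) = -9 - 12 = -21)
J(O, N) = 1/N
F(p) = 1/p - 4*p (F(p) = p*(-4) + 1/p = -4*p + 1/p = 1/p - 4*p)
I(-16)/F(-22) = -21/(1/(-22) - 4*(-22)) = -21/(-1/22 + 88) = -21/1935/22 = -21*22/1935 = -154/645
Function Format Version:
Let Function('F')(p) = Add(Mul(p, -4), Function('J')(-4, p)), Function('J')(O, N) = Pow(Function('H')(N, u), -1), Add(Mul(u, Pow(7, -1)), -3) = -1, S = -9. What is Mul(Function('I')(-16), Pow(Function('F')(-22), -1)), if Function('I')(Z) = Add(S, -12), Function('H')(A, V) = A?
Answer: Rational(-154, 645) ≈ -0.23876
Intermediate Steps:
u = 14 (u = Add(21, Mul(7, -1)) = Add(21, -7) = 14)
Function('I')(Z) = -21 (Function('I')(Z) = Add(-9, -12) = -21)
Function('J')(O, N) = Pow(N, -1)
Function('F')(p) = Add(Pow(p, -1), Mul(-4, p)) (Function('F')(p) = Add(Mul(p, -4), Pow(p, -1)) = Add(Mul(-4, p), Pow(p, -1)) = Add(Pow(p, -1), Mul(-4, p)))
Mul(Function('I')(-16), Pow(Function('F')(-22), -1)) = Mul(-21, Pow(Add(Pow(-22, -1), Mul(-4, -22)), -1)) = Mul(-21, Pow(Add(Rational(-1, 22), 88), -1)) = Mul(-21, Pow(Rational(1935, 22), -1)) = Mul(-21, Rational(22, 1935)) = Rational(-154, 645)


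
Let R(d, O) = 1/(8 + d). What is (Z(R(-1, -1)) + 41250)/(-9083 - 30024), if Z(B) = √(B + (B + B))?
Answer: -41250/39107 - √21/273749 ≈ -1.0548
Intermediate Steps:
Z(B) = √3*√B (Z(B) = √(B + 2*B) = √(3*B) = √3*√B)
(Z(R(-1, -1)) + 41250)/(-9083 - 30024) = (√3*√(1/(8 - 1)) + 41250)/(-9083 - 30024) = (√3*√(1/7) + 41250)/(-39107) = (√3*√(⅐) + 41250)*(-1/39107) = (√3*(√7/7) + 41250)*(-1/39107) = (√21/7 + 41250)*(-1/39107) = (41250 + √21/7)*(-1/39107) = -41250/39107 - √21/273749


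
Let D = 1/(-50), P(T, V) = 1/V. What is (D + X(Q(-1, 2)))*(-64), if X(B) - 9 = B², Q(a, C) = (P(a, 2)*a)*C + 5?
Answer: -39968/25 ≈ -1598.7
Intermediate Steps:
D = -1/50 ≈ -0.020000
Q(a, C) = 5 + C*a/2 (Q(a, C) = (a/2)*C + 5 = C*a/2 + 5 = 5 + C*a/2)
X(B) = 9 + B²
(D + X(Q(-1, 2)))*(-64) = (-1/50 + (9 + (5 + (½)*2*(-1))²))*(-64) = (-1/50 + (9 + (5 - 1)²))*(-64) = (-1/50 + (9 + 4²))*(-64) = (-1/50 + (9 + 16))*(-64) = (-1/50 + 25)*(-64) = (1249/50)*(-64) = -39968/25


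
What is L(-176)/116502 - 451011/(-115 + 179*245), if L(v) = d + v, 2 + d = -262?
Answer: -2920162729/283099860 ≈ -10.315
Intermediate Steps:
d = -264 (d = -2 - 262 = -264)
L(v) = -264 + v
L(-176)/116502 - 451011/(-115 + 179*245) = (-264 - 176)/116502 - 451011/(-115 + 179*245) = -440*1/116502 - 451011/(-115 + 43855) = -220/58251 - 451011/43740 = -220/58251 - 451011*1/43740 = -220/58251 - 150337/14580 = -2920162729/283099860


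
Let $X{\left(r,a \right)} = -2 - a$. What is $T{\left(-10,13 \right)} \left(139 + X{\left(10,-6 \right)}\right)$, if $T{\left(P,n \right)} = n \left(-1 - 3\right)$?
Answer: $-7436$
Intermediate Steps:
$T{\left(P,n \right)} = - 4 n$ ($T{\left(P,n \right)} = n \left(-4\right) = - 4 n$)
$T{\left(-10,13 \right)} \left(139 + X{\left(10,-6 \right)}\right) = \left(-4\right) 13 \left(139 - -4\right) = - 52 \left(139 + \left(-2 + 6\right)\right) = - 52 \left(139 + 4\right) = \left(-52\right) 143 = -7436$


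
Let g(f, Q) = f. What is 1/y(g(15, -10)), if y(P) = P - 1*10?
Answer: ⅕ ≈ 0.20000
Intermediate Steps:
y(P) = -10 + P (y(P) = P - 10 = -10 + P)
1/y(g(15, -10)) = 1/(-10 + 15) = 1/5 = ⅕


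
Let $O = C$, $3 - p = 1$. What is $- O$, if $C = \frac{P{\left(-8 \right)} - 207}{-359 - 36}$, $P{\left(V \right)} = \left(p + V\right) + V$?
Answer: $- \frac{221}{395} \approx -0.55949$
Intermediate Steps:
$p = 2$ ($p = 3 - 1 = 2$)
$P{\left(V \right)} = 2 + 2 V$ ($P{\left(V \right)} = \left(2 + V\right) + V = 2 + 2 V$)
$C = \frac{221}{395}$ ($C = \frac{\left(2 + 2 \left(-8\right)\right) - 207}{-359 - 36} = \frac{\left(2 - 16\right) - 207}{-395} = \left(-14 - 207\right) \left(- \frac{1}{395}\right) = \left(-221\right) \left(- \frac{1}{395}\right) = \frac{221}{395} \approx 0.55949$)
$O = \frac{221}{395} \approx 0.55949$
$- O = \left(-1\right) \frac{221}{395} = - \frac{221}{395}$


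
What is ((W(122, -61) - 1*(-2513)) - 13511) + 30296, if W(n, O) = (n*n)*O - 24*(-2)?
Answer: -888578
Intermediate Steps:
W(n, O) = 48 + O*n² (W(n, O) = n²*O + 48 = O*n² + 48 = 48 + O*n²)
((W(122, -61) - 1*(-2513)) - 13511) + 30296 = (((48 - 61*122²) - 1*(-2513)) - 13511) + 30296 = (((48 - 61*14884) + 2513) - 13511) + 30296 = (((48 - 907924) + 2513) - 13511) + 30296 = ((-907876 + 2513) - 13511) + 30296 = (-905363 - 13511) + 30296 = -918874 + 30296 = -888578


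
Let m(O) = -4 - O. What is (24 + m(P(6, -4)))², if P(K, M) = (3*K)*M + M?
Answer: 9216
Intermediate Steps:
P(K, M) = M + 3*K*M (P(K, M) = 3*K*M + M = M + 3*K*M)
(24 + m(P(6, -4)))² = (24 + (-4 - (-4)*(1 + 3*6)))² = (24 + (-4 - (-4)*(1 + 18)))² = (24 + (-4 - (-4)*19))² = (24 + (-4 - 1*(-76)))² = (24 + (-4 + 76))² = (24 + 72)² = 96² = 9216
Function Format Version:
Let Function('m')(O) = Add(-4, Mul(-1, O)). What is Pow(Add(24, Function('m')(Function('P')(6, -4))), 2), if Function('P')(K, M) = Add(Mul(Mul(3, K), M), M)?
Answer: 9216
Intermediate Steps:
Function('P')(K, M) = Add(M, Mul(3, K, M)) (Function('P')(K, M) = Add(Mul(3, K, M), M) = Add(M, Mul(3, K, M)))
Pow(Add(24, Function('m')(Function('P')(6, -4))), 2) = Pow(Add(24, Add(-4, Mul(-1, Mul(-4, Add(1, Mul(3, 6)))))), 2) = Pow(Add(24, Add(-4, Mul(-1, Mul(-4, Add(1, 18))))), 2) = Pow(Add(24, Add(-4, Mul(-1, Mul(-4, 19)))), 2) = Pow(Add(24, Add(-4, Mul(-1, -76))), 2) = Pow(Add(24, Add(-4, 76)), 2) = Pow(Add(24, 72), 2) = Pow(96, 2) = 9216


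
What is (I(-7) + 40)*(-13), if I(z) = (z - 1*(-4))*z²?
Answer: 1391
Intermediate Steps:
I(z) = z²*(4 + z) (I(z) = (z + 4)*z² = (4 + z)*z² = z²*(4 + z))
(I(-7) + 40)*(-13) = ((-7)²*(4 - 7) + 40)*(-13) = (49*(-3) + 40)*(-13) = (-147 + 40)*(-13) = -107*(-13) = 1391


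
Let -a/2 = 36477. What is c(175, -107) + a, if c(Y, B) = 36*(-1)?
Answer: -72990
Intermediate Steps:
a = -72954 (a = -2*36477 = -72954)
c(Y, B) = -36
c(175, -107) + a = -36 - 72954 = -72990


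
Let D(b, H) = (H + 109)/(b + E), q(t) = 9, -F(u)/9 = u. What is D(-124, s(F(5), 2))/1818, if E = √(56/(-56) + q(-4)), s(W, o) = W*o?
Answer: -589/6984756 - 19*√2/13969512 ≈ -8.6250e-5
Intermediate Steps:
F(u) = -9*u
E = 2*√2 (E = √(56/(-56) + 9) = √(56*(-1/56) + 9) = √(-1 + 9) = √8 = 2*√2 ≈ 2.8284)
D(b, H) = (109 + H)/(b + 2*√2) (D(b, H) = (H + 109)/(b + 2*√2) = (109 + H)/(b + 2*√2))
D(-124, s(F(5), 2))/1818 = ((109 - 9*5*2)/(-124 + 2*√2))/1818 = ((109 - 45*2)/(-124 + 2*√2))*(1/1818) = ((109 - 90)/(-124 + 2*√2))*(1/1818) = (19/(-124 + 2*√2))*(1/1818) = 19/(1818*(-124 + 2*√2))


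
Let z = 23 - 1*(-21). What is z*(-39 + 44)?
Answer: 220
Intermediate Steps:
z = 44 (z = 23 + 21 = 44)
z*(-39 + 44) = 44*(-39 + 44) = 44*5 = 220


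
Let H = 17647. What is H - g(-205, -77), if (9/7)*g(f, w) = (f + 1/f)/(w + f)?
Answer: 4590631724/260145 ≈ 17646.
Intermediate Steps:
g(f, w) = 7*(f + 1/f)/(9*(f + w)) (g(f, w) = 7*((f + 1/f)/(w + f))/9 = 7*((f + 1/f)/(f + w))/9 = 7*(f + 1/f)/(9*(f + w)))
H - g(-205, -77) = 17647 - 7*(1 + (-205)²)/(9*(-205)*(-205 - 77)) = 17647 - 7*(-1)*(1 + 42025)/(9*205*(-282)) = 17647 - 7*(-1)*(-1)*42026/(9*205*282) = 17647 - 1*147091/260145 = 17647 - 147091/260145 = 4590631724/260145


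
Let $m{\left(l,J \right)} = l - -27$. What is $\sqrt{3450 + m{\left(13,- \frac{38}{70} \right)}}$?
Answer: $\sqrt{3490} \approx 59.076$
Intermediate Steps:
$m{\left(l,J \right)} = 27 + l$ ($m{\left(l,J \right)} = l + 27 = 27 + l$)
$\sqrt{3450 + m{\left(13,- \frac{38}{70} \right)}} = \sqrt{3450 + \left(27 + 13\right)} = \sqrt{3450 + 40} = \sqrt{3490}$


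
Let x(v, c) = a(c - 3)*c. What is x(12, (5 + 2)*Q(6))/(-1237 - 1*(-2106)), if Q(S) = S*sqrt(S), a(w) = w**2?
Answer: -63504/869 + 40446*sqrt(6)/79 ≈ 1181.0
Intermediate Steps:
Q(S) = S**(3/2)
x(v, c) = c*(-3 + c)**2 (x(v, c) = (c - 3)**2*c = (-3 + c)**2*c = c*(-3 + c)**2)
x(12, (5 + 2)*Q(6))/(-1237 - 1*(-2106)) = (((5 + 2)*6**(3/2))*(-3 + (5 + 2)*6**(3/2))**2)/(-1237 - 1*(-2106)) = ((7*(6*sqrt(6)))*(-3 + 7*(6*sqrt(6)))**2)/(-1237 + 2106) = ((42*sqrt(6))*(-3 + 42*sqrt(6))**2)/869 = (42*sqrt(6)*(-3 + 42*sqrt(6))**2)*(1/869) = 42*sqrt(6)*(-3 + 42*sqrt(6))**2/869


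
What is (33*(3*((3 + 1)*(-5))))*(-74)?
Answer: 146520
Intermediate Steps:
(33*(3*((3 + 1)*(-5))))*(-74) = (33*(3*(4*(-5))))*(-74) = (33*(3*(-20)))*(-74) = (33*(-60))*(-74) = -1980*(-74) = 146520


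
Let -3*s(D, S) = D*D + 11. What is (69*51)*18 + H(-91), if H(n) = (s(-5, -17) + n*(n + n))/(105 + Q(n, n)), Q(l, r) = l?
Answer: 451669/7 ≈ 64524.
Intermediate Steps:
s(D, S) = -11/3 - D²/3 (s(D, S) = -(D*D + 11)/3 = -(D² + 11)/3 = -(11 + D²)/3 = -11/3 - D²/3)
H(n) = (-12 + 2*n²)/(105 + n) (H(n) = ((-11/3 - ⅓*(-5)²) + n*(n + n))/(105 + n) = ((-11/3 - ⅓*25) + n*(2*n))/(105 + n) = ((-11/3 - 25/3) + 2*n²)/(105 + n) = (-12 + 2*n²)/(105 + n))
(69*51)*18 + H(-91) = (69*51)*18 + 2*(-6 + (-91)²)/(105 - 91) = 3519*18 + 2*(-6 + 8281)/14 = 63342 + 2*(1/14)*8275 = 63342 + 8275/7 = 451669/7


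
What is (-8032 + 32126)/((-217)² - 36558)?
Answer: 24094/10531 ≈ 2.2879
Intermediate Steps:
(-8032 + 32126)/((-217)² - 36558) = 24094/(47089 - 36558) = 24094/10531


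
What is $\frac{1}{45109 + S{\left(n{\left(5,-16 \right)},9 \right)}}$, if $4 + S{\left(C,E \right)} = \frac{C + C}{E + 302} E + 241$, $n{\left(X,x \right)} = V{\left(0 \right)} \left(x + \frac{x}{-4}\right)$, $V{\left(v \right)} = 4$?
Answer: $\frac{311}{14101742} \approx 2.2054 \cdot 10^{-5}$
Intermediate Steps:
$n{\left(X,x \right)} = 3 x$ ($n{\left(X,x \right)} = 4 \left(x + \frac{x}{-4}\right) = 4 \left(x + x \left(- \frac{1}{4}\right)\right) = 4 \left(x - \frac{x}{4}\right) = 4 \frac{3 x}{4} = 3 x$)
$S{\left(C,E \right)} = 237 + \frac{2 C E}{302 + E}$ ($S{\left(C,E \right)} = -4 + \left(\frac{C + C}{E + 302} E + 241\right) = -4 + \left(\frac{2 C}{302 + E} E + 241\right) = -4 + \left(\frac{2 C E}{302 + E} + 241\right) = -4 + \left(241 + \frac{2 C E}{302 + E}\right) = 237 + \frac{2 C E}{302 + E}$)
$\frac{1}{45109 + S{\left(n{\left(5,-16 \right)},9 \right)}} = \frac{1}{45109 + \frac{71574 + 237 \cdot 9 + 2 \cdot 3 \left(-16\right) 9}{302 + 9}} = \frac{1}{45109 + \frac{71574 + 2133 + 2 \left(-48\right) 9}{311}} = \frac{1}{45109 + \frac{71574 + 2133 - 864}{311}} = \frac{1}{45109 + \frac{1}{311} \cdot 72843} = \frac{1}{45109 + \frac{72843}{311}} = \frac{1}{\frac{14101742}{311}} = \frac{311}{14101742}$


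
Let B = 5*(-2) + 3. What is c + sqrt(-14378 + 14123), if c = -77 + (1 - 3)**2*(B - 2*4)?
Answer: -137 + I*sqrt(255) ≈ -137.0 + 15.969*I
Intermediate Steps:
B = -7 (B = -10 + 3 = -7)
c = -137 (c = -77 + (1 - 3)**2*(-7 - 2*4) = -77 + (-2)**2*(-7 - 8) = -77 + 4*(-15) = -77 - 60 = -137)
c + sqrt(-14378 + 14123) = -137 + sqrt(-14378 + 14123) = -137 + sqrt(-255) = -137 + I*sqrt(255)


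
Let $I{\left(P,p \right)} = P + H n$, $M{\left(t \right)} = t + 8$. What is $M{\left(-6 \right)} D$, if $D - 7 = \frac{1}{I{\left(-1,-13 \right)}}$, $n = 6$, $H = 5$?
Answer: $\frac{408}{29} \approx 14.069$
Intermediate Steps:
$M{\left(t \right)} = 8 + t$
$I{\left(P,p \right)} = 30 + P$ ($I{\left(P,p \right)} = P + 5 \cdot 6 = P + 30 = 30 + P$)
$D = \frac{204}{29}$ ($D = 7 + \frac{1}{30 - 1} = 7 + \frac{1}{29} = \frac{204}{29} \approx 7.0345$)
$M{\left(-6 \right)} D = \left(8 - 6\right) \frac{204}{29} = 2 \cdot \frac{204}{29} = \frac{408}{29}$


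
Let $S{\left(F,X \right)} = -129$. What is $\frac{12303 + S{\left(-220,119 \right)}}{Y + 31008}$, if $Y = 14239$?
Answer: $\frac{12174}{45247} \approx 0.26906$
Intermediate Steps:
$\frac{12303 + S{\left(-220,119 \right)}}{Y + 31008} = \frac{12303 - 129}{14239 + 31008} = \frac{12174}{45247}$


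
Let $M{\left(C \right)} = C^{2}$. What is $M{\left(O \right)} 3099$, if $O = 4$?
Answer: $49584$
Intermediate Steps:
$M{\left(O \right)} 3099 = 4^{2} \cdot 3099 = 16 \cdot 3099 = 49584$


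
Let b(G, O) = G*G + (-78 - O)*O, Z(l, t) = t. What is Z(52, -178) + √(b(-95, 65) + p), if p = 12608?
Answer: -178 + √12338 ≈ -66.923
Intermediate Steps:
b(G, O) = G² + O*(-78 - O)
Z(52, -178) + √(b(-95, 65) + p) = -178 + √(((-95)² - 1*65² - 78*65) + 12608) = -178 + √((9025 - 1*4225 - 5070) + 12608) = -178 + √((9025 - 4225 - 5070) + 12608) = -178 + √(-270 + 12608) = -178 + √12338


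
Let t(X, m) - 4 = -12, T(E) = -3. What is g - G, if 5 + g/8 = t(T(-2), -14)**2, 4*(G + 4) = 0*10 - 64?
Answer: 492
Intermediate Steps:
t(X, m) = -8 (t(X, m) = 4 - 12 = -8)
G = -20 (G = -4 + (0*10 - 64)/4 = -4 + (0 - 64)/4 = -4 + (1/4)*(-64) = -4 - 16 = -20)
g = 472 (g = -40 + 8*(-8)**2 = -40 + 8*64 = -40 + 512 = 472)
g - G = 472 - 1*(-20) = 472 + 20 = 492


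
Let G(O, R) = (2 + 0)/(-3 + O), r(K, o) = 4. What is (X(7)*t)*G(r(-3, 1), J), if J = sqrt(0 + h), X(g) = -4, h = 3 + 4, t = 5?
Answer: -40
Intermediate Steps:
h = 7
J = sqrt(7) (J = sqrt(0 + 7) = sqrt(7) ≈ 2.6458)
G(O, R) = 2/(-3 + O)
(X(7)*t)*G(r(-3, 1), J) = (-4*5)*(2/(-3 + 4)) = -40/1 = -40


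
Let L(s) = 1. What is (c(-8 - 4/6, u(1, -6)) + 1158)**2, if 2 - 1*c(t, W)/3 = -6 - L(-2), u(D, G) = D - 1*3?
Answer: 1404225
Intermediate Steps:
u(D, G) = -3 + D (u(D, G) = D - 3 = -3 + D)
c(t, W) = 27 (c(t, W) = 6 - 3*(-6 - 1*1) = 6 - 3*(-6 - 1) = 6 - 3*(-7) = 6 + 21 = 27)
(c(-8 - 4/6, u(1, -6)) + 1158)**2 = (27 + 1158)**2 = 1185**2 = 1404225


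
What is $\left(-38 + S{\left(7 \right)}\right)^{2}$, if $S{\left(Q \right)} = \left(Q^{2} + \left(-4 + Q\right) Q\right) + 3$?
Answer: $1225$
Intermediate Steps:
$S{\left(Q \right)} = 3 + Q^{2} + Q \left(-4 + Q\right)$ ($S{\left(Q \right)} = \left(Q^{2} + Q \left(-4 + Q\right)\right) + 3 = 3 + Q^{2} + Q \left(-4 + Q\right)$)
$\left(-38 + S{\left(7 \right)}\right)^{2} = \left(-38 + \left(3 - 28 + 2 \cdot 7^{2}\right)\right)^{2} = \left(-38 + \left(3 - 28 + 2 \cdot 49\right)\right)^{2} = \left(-38 + \left(3 - 28 + 98\right)\right)^{2} = \left(-38 + 73\right)^{2} = 35^{2} = 1225$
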